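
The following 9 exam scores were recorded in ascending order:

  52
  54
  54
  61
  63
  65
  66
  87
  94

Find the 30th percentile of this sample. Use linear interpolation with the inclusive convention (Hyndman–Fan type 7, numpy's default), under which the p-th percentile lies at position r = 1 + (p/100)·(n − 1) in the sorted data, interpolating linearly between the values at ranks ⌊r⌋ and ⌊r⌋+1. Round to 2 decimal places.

56.80

n = 9.
r = 1 + (30/100)·(9 − 1) = 1 + 2.4 = 3.4.
Rank 3 is 54 and rank 4 is 61.
Interpolate: 54 + 0.4·(61 − 54) = 54 + 0.4·7 = 56.8.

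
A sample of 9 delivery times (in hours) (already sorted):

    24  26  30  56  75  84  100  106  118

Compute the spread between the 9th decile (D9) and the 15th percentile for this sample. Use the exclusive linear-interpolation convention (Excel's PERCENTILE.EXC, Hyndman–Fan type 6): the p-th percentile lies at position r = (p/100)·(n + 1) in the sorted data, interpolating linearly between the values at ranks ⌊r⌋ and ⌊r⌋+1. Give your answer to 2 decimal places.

n = 9.
P15: r = 1.5; ranks 1–2 are 24, 26; interpolating gives 25.
P90: r = 9 (integer) → 118.
Difference: 118 − 25 = 93.

93.00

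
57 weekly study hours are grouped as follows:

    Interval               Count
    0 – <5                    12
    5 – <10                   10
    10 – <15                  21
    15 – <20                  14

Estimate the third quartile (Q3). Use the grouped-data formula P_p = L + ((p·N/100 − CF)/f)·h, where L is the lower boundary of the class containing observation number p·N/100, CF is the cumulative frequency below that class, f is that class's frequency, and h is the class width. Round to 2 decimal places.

14.94

N = 57; target position k = 75/100 · 57 = 42.75.
Cumulative frequencies: 12, 22, 43, 57.
Observation 42.75 falls in the class 10 – <15.
L = 10, CF = 22, f = 21, h = 5.
P75 = 10 + ((42.75 − 22)/21)·5 = 10 + 4.94048 = 14.9405.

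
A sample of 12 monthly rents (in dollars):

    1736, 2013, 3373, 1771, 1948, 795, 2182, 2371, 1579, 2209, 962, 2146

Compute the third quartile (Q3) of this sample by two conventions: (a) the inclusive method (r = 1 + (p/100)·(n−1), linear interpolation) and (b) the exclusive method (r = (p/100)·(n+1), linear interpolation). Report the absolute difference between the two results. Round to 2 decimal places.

Sorted: 795, 962, 1579, 1736, 1771, 1948, 2013, 2146, 2182, 2209, 2371, 3373.
n = 12.
(a) r = 9.25; between ranks 9 (2182) and 10 (2209): 2188.75.
(b) r = 9.75; between ranks 9 (2182) and 10 (2209): 2202.25.
|2188.75 − 2202.25| = 13.5.

13.50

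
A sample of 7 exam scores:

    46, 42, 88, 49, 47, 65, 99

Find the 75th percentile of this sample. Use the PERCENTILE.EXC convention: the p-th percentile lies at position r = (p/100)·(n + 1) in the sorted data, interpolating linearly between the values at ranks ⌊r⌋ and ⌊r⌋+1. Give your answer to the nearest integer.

Sorted: 42, 46, 47, 49, 65, 88, 99.
n = 7.
r = (75/100)·(7 + 1) = 6.
r is an integer, so P75 is the value at rank 6: 88.

88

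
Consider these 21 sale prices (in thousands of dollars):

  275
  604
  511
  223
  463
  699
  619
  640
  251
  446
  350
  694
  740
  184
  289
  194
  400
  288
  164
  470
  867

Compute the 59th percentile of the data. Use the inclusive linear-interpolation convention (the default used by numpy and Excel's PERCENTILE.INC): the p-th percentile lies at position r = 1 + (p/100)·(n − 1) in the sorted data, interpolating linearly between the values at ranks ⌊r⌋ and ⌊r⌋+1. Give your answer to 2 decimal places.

468.60

Sorted: 164, 184, 194, 223, 251, 275, 288, 289, 350, 400, 446, 463, 470, 511, 604, 619, 640, 694, 699, 740, 867.
n = 21.
r = 1 + (59/100)·(21 − 1) = 1 + 11.8 = 12.8.
Rank 12 is 463 and rank 13 is 470.
Interpolate: 463 + 0.8·(470 − 463) = 463 + 0.8·7 = 468.6.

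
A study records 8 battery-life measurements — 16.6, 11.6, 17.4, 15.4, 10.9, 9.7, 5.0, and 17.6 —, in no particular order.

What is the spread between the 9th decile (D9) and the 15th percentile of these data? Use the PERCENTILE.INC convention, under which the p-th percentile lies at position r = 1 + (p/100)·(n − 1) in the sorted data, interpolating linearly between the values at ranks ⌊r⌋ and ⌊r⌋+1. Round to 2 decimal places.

7.70

Sorted: 5.0, 9.7, 10.9, 11.6, 15.4, 16.6, 17.4, 17.6.
n = 8.
P15: r = 2.05; ranks 2–3 are 9.7, 10.9; interpolating gives 9.76.
P90: r = 7.3; ranks 7–8 are 17.4, 17.6; interpolating gives 17.46.
Difference: 17.46 − 9.76 = 7.7.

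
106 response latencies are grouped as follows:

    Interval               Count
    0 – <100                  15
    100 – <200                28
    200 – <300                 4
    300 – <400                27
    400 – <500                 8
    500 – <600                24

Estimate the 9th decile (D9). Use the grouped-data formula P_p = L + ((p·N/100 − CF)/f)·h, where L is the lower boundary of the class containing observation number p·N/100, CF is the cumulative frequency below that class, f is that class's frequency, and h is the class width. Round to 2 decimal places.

555.83

N = 106; target position k = 90/100 · 106 = 95.4.
Cumulative frequencies: 15, 43, 47, 74, 82, 106.
Observation 95.4 falls in the class 500 – <600.
L = 500, CF = 82, f = 24, h = 100.
P90 = 500 + ((95.4 − 82)/24)·100 = 500 + 55.8333 = 555.833.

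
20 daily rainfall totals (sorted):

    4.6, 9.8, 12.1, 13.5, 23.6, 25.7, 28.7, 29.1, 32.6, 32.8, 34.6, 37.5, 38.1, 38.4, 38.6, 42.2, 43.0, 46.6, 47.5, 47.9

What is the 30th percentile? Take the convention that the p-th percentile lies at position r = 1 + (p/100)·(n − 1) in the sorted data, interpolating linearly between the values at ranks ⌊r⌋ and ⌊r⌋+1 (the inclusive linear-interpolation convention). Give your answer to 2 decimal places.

n = 20.
r = 1 + (30/100)·(20 − 1) = 1 + 5.7 = 6.7.
Rank 6 is 25.7 and rank 7 is 28.7.
Interpolate: 25.7 + 0.7·(28.7 − 25.7) = 25.7 + 0.7·3 = 27.8.

27.80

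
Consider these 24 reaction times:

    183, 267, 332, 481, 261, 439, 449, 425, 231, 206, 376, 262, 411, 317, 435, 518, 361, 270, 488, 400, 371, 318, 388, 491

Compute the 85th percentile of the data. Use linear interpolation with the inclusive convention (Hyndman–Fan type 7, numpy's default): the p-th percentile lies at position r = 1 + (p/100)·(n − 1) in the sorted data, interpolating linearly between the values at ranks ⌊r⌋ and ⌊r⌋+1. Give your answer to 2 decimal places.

466.60

Sorted: 183, 206, 231, 261, 262, 267, 270, 317, 318, 332, 361, 371, 376, 388, 400, 411, 425, 435, 439, 449, 481, 488, 491, 518.
n = 24.
r = 1 + (85/100)·(24 − 1) = 1 + 19.55 = 20.55.
Rank 20 is 449 and rank 21 is 481.
Interpolate: 449 + 0.55·(481 − 449) = 449 + 0.55·32 = 466.6.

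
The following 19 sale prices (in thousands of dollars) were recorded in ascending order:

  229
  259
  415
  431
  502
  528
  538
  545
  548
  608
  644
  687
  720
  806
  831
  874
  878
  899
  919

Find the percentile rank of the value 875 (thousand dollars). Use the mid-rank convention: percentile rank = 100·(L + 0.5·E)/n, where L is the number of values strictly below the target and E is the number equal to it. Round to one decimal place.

84.2

Count below 875: L = 16; count equal: E = 0; n = 19.
Percentile rank = 100·(16 + 0.5·0)/19 = 100·16/19 = 84.21.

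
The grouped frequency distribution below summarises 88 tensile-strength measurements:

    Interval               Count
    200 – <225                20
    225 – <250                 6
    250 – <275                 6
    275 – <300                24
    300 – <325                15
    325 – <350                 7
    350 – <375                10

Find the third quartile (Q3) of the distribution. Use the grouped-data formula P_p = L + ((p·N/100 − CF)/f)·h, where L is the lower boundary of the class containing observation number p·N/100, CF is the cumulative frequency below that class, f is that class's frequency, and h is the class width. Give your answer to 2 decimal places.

N = 88; target position k = 75/100 · 88 = 66.
Cumulative frequencies: 20, 26, 32, 56, 71, 78, 88.
Observation 66 falls in the class 300 – <325.
L = 300, CF = 56, f = 15, h = 25.
P75 = 300 + ((66 − 56)/15)·25 = 300 + 16.6667 = 316.667.

316.67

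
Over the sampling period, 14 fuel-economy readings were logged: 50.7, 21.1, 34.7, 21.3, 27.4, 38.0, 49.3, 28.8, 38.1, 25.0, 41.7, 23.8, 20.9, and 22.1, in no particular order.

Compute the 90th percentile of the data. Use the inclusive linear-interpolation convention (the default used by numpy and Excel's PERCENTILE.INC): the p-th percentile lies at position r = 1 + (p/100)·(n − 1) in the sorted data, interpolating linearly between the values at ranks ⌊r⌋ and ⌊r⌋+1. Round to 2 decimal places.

47.02

Sorted: 20.9, 21.1, 21.3, 22.1, 23.8, 25.0, 27.4, 28.8, 34.7, 38.0, 38.1, 41.7, 49.3, 50.7.
n = 14.
r = 1 + (90/100)·(14 − 1) = 1 + 11.7 = 12.7.
Rank 12 is 41.7 and rank 13 is 49.3.
Interpolate: 41.7 + 0.7·(49.3 − 41.7) = 41.7 + 0.7·7.6 = 47.02.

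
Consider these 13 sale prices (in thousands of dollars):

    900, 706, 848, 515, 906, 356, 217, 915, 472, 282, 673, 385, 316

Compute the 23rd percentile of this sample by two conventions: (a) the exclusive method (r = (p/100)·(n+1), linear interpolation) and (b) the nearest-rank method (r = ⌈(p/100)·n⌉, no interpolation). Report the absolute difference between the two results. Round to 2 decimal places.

8.80

Sorted: 217, 282, 316, 356, 385, 472, 515, 673, 706, 848, 900, 906, 915.
n = 13.
(a) r = 3.22; between ranks 3 (316) and 4 (356): 324.8.
(b) the nearest-rank method: rank 3 → 316.
|324.8 − 316| = 8.8.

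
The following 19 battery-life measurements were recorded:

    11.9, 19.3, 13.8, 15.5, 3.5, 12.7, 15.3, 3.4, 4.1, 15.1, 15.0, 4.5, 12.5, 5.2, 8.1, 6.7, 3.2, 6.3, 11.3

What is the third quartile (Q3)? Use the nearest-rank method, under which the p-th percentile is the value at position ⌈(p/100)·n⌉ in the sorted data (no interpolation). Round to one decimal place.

15.0

Sorted: 3.2, 3.4, 3.5, 4.1, 4.5, 5.2, 6.3, 6.7, 8.1, 11.3, 11.9, 12.5, 12.7, 13.8, 15.0, 15.1, 15.3, 15.5, 19.3.
n = 19.
Position = ⌈75/100 · 19⌉ = ⌈14.25⌉ = 15.
The value at rank 15 is 15.0.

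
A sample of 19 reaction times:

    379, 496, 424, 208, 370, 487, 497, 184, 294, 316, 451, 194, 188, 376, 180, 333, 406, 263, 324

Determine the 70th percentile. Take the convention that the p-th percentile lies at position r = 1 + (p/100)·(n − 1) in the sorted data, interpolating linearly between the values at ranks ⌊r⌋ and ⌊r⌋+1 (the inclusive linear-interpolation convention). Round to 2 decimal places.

395.20

Sorted: 180, 184, 188, 194, 208, 263, 294, 316, 324, 333, 370, 376, 379, 406, 424, 451, 487, 496, 497.
n = 19.
r = 1 + (70/100)·(19 − 1) = 1 + 12.6 = 13.6.
Rank 13 is 379 and rank 14 is 406.
Interpolate: 379 + 0.6·(406 − 379) = 379 + 0.6·27 = 395.2.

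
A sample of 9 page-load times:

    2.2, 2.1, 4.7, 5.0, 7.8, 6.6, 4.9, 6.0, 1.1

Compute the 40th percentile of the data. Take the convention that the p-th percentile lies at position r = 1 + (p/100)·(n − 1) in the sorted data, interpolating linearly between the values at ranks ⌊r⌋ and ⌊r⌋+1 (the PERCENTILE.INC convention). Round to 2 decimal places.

Sorted: 1.1, 2.1, 2.2, 4.7, 4.9, 5.0, 6.0, 6.6, 7.8.
n = 9.
r = 1 + (40/100)·(9 − 1) = 1 + 3.2 = 4.2.
Rank 4 is 4.7 and rank 5 is 4.9.
Interpolate: 4.7 + 0.2·(4.9 − 4.7) = 4.7 + 0.2·0.2 = 4.74.

4.74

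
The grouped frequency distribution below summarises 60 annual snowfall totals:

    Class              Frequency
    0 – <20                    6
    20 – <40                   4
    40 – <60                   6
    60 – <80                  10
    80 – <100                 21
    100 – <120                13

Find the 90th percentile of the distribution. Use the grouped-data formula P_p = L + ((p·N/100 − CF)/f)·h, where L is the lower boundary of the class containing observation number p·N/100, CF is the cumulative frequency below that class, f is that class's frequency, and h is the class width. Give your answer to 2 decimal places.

110.77

N = 60; target position k = 90/100 · 60 = 54.
Cumulative frequencies: 6, 10, 16, 26, 47, 60.
Observation 54 falls in the class 100 – <120.
L = 100, CF = 47, f = 13, h = 20.
P90 = 100 + ((54 − 47)/13)·20 = 100 + 10.7692 = 110.769.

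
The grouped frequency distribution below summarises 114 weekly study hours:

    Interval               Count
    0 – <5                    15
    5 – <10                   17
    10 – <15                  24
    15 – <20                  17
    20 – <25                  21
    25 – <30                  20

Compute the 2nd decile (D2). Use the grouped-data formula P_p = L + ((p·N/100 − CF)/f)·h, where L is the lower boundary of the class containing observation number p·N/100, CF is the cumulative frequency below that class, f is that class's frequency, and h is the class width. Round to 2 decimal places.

N = 114; target position k = 20/100 · 114 = 22.8.
Cumulative frequencies: 15, 32, 56, 73, 94, 114.
Observation 22.8 falls in the class 5 – <10.
L = 5, CF = 15, f = 17, h = 5.
P20 = 5 + ((22.8 − 15)/17)·5 = 5 + 2.29412 = 7.29412.

7.29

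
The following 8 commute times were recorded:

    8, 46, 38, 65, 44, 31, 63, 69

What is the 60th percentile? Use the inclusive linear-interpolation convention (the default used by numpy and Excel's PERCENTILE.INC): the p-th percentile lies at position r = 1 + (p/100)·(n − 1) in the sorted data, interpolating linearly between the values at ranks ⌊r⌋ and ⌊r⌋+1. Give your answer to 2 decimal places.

49.40

Sorted: 8, 31, 38, 44, 46, 63, 65, 69.
n = 8.
r = 1 + (60/100)·(8 − 1) = 1 + 4.2 = 5.2.
Rank 5 is 46 and rank 6 is 63.
Interpolate: 46 + 0.2·(63 − 46) = 46 + 0.2·17 = 49.4.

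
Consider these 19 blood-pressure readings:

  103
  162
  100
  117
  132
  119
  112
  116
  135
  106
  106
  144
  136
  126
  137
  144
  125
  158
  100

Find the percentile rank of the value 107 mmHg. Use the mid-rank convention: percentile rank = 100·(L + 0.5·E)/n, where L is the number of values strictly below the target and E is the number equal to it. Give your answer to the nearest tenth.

Sorted: 100, 100, 103, 106, 106, 112, 116, 117, 119, 125, 126, 132, 135, 136, 137, 144, 144, 158, 162.
Count below 107: L = 5; count equal: E = 0; n = 19.
Percentile rank = 100·(5 + 0.5·0)/19 = 100·5/19 = 26.32.

26.3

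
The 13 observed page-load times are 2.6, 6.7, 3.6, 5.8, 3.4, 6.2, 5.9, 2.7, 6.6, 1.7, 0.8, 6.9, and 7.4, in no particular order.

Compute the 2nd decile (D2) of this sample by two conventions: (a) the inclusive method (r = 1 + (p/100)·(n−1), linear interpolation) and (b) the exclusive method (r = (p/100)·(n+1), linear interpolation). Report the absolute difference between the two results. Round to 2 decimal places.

Sorted: 0.8, 1.7, 2.6, 2.7, 3.4, 3.6, 5.8, 5.9, 6.2, 6.6, 6.7, 6.9, 7.4.
n = 13.
(a) r = 3.4; between ranks 3 (2.6) and 4 (2.7): 2.64.
(b) r = 2.8; between ranks 2 (1.7) and 3 (2.6): 2.42.
|2.64 − 2.42| = 0.22.

0.22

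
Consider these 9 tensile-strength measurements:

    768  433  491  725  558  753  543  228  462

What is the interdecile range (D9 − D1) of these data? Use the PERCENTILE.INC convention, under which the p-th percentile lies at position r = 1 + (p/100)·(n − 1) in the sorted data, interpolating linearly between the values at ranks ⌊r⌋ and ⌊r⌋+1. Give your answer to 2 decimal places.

Sorted: 228, 433, 462, 491, 543, 558, 725, 753, 768.
n = 9.
P10: r = 1.8; ranks 1–2 are 228, 433; interpolating gives 392.
P90: r = 8.2; ranks 8–9 are 753, 768; interpolating gives 756.
Difference: 756 − 392 = 364.

364.00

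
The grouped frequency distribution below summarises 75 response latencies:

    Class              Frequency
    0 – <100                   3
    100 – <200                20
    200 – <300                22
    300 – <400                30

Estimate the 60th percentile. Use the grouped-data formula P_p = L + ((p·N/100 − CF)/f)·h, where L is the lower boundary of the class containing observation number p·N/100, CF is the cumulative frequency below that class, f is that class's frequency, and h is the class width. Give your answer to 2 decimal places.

300.00

N = 75; target position k = 60/100 · 75 = 45.
Cumulative frequencies: 3, 23, 45, 75.
Observation 45 falls in the class 200 – <300.
L = 200, CF = 23, f = 22, h = 100.
P60 = 200 + ((45 − 23)/22)·100 = 200 + 100 = 300.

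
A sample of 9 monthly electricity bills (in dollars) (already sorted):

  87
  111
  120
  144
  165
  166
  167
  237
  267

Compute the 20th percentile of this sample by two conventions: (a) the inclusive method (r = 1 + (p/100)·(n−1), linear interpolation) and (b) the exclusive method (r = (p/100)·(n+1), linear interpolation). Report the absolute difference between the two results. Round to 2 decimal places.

5.40

n = 9.
(a) r = 2.6; between ranks 2 (111) and 3 (120): 116.4.
(b) r = 2 → value at rank 2 = 111.
|116.4 − 111| = 5.4.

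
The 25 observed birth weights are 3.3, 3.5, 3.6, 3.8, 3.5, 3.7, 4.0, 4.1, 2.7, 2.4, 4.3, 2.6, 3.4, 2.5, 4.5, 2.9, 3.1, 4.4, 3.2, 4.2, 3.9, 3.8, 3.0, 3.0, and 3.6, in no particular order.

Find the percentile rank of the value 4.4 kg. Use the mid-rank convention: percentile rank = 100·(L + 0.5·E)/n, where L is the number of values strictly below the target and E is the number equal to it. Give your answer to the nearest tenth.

Sorted: 2.4, 2.5, 2.6, 2.7, 2.9, 3.0, 3.0, 3.1, 3.2, 3.3, 3.4, 3.5, 3.5, 3.6, 3.6, 3.7, 3.8, 3.8, 3.9, 4.0, 4.1, 4.2, 4.3, 4.4, 4.5.
Count below 4.4: L = 23; count equal: E = 1; n = 25.
Percentile rank = 100·(23 + 0.5·1)/25 = 100·23.5/25 = 94.

94.0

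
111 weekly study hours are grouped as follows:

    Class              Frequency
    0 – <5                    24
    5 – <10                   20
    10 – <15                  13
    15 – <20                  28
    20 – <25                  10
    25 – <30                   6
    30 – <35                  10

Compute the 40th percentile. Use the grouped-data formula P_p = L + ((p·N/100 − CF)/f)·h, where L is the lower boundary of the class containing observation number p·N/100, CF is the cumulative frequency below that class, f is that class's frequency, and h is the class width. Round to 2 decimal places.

10.15

N = 111; target position k = 40/100 · 111 = 44.4.
Cumulative frequencies: 24, 44, 57, 85, 95, 101, 111.
Observation 44.4 falls in the class 10 – <15.
L = 10, CF = 44, f = 13, h = 5.
P40 = 10 + ((44.4 − 44)/13)·5 = 10 + 0.153846 = 10.1538.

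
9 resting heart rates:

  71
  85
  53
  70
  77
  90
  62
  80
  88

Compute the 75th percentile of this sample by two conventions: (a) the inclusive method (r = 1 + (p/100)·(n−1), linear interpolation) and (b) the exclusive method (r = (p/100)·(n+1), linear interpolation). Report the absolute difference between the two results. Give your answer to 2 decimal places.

Sorted: 53, 62, 70, 71, 77, 80, 85, 88, 90.
n = 9.
(a) r = 7 → value at rank 7 = 85.
(b) r = 7.5; between ranks 7 (85) and 8 (88): 86.5.
|85 − 86.5| = 1.5.

1.50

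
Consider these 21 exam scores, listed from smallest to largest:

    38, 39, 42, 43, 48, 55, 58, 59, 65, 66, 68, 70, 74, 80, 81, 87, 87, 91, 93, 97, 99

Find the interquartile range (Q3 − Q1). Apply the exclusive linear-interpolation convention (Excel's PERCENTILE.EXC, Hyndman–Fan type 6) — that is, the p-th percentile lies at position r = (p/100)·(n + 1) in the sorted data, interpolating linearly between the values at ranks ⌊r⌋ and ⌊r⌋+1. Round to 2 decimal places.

n = 21.
P25: r = 5.5; ranks 5–6 are 48, 55; interpolating gives 51.5.
P75: r = 16.5; ranks 16–17 are 87, 87; interpolating gives 87.
Difference: 87 − 51.5 = 35.5.

35.50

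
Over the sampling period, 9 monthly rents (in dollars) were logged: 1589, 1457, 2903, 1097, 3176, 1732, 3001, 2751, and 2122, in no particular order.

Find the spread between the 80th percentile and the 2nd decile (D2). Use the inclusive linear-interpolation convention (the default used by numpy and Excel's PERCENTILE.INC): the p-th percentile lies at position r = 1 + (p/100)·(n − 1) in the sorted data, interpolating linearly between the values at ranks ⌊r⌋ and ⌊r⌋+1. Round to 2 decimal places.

Sorted: 1097, 1457, 1589, 1732, 2122, 2751, 2903, 3001, 3176.
n = 9.
P20: r = 2.6; ranks 2–3 are 1457, 1589; interpolating gives 1536.2.
P80: r = 7.4; ranks 7–8 are 2903, 3001; interpolating gives 2942.2.
Difference: 2942.2 − 1536.2 = 1406.

1406.00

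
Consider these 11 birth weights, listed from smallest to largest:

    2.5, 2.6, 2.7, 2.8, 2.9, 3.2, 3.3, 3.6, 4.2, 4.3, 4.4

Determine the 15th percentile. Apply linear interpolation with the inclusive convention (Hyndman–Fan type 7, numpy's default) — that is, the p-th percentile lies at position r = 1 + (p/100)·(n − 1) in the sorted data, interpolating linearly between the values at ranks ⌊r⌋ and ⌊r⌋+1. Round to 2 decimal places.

n = 11.
r = 1 + (15/100)·(11 − 1) = 1 + 1.5 = 2.5.
Rank 2 is 2.6 and rank 3 is 2.7.
Interpolate: 2.6 + 0.5·(2.7 − 2.6) = 2.6 + 0.5·0.1 = 2.65.

2.65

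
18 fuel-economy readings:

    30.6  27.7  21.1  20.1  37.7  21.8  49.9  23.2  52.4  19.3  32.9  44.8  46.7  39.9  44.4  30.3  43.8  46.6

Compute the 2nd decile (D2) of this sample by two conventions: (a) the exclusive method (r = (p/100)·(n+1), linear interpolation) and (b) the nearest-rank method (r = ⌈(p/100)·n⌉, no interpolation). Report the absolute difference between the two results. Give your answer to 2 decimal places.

0.14

Sorted: 19.3, 20.1, 21.1, 21.8, 23.2, 27.7, 30.3, 30.6, 32.9, 37.7, 39.9, 43.8, 44.4, 44.8, 46.6, 46.7, 49.9, 52.4.
n = 18.
(a) r = 3.8; between ranks 3 (21.1) and 4 (21.8): 21.66.
(b) the nearest-rank method: rank 4 → 21.8.
|21.66 − 21.8| = 0.14.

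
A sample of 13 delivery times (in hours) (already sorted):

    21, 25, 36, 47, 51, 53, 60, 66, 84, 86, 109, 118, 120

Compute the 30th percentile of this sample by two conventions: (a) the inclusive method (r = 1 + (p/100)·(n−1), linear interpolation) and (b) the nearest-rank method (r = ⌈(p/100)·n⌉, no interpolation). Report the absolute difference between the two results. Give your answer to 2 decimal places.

2.40

n = 13.
(a) r = 4.6; between ranks 4 (47) and 5 (51): 49.4.
(b) the nearest-rank method: rank 4 → 47.
|49.4 − 47| = 2.4.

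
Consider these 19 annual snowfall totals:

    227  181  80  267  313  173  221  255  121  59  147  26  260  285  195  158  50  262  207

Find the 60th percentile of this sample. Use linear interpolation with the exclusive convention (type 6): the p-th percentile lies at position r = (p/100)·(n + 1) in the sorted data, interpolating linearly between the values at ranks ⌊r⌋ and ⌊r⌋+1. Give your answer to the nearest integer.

221

Sorted: 26, 50, 59, 80, 121, 147, 158, 173, 181, 195, 207, 221, 227, 255, 260, 262, 267, 285, 313.
n = 19.
r = (60/100)·(19 + 1) = 12.
r is an integer, so P60 is the value at rank 12: 221.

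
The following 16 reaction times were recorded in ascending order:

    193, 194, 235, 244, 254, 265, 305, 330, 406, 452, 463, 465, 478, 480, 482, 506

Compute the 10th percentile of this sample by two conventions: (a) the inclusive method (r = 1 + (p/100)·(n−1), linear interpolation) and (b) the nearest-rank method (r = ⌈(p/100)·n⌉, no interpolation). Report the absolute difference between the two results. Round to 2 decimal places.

n = 16.
(a) r = 2.5; between ranks 2 (194) and 3 (235): 214.5.
(b) the nearest-rank method: rank 2 → 194.
|214.5 − 194| = 20.5.

20.50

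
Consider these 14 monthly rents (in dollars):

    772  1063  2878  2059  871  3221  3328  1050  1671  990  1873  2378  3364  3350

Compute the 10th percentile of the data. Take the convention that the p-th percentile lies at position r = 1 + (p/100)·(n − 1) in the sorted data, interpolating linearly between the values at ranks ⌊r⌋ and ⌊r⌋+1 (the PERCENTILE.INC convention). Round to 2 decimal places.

906.70

Sorted: 772, 871, 990, 1050, 1063, 1671, 1873, 2059, 2378, 2878, 3221, 3328, 3350, 3364.
n = 14.
r = 1 + (10/100)·(14 − 1) = 1 + 1.3 = 2.3.
Rank 2 is 871 and rank 3 is 990.
Interpolate: 871 + 0.3·(990 − 871) = 871 + 0.3·119 = 906.7.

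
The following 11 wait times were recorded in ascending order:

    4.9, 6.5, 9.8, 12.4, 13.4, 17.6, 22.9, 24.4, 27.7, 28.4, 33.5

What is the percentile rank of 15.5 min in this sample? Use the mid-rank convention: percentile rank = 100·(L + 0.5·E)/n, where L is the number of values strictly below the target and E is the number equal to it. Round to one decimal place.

Count below 15.5: L = 5; count equal: E = 0; n = 11.
Percentile rank = 100·(5 + 0.5·0)/11 = 100·5/11 = 45.45.

45.5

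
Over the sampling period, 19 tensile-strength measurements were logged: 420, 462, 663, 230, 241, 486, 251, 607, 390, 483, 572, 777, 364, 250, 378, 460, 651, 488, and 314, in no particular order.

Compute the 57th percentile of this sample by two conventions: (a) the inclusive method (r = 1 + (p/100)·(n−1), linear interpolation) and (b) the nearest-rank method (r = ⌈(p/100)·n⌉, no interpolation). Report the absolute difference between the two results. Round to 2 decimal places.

5.46

Sorted: 230, 241, 250, 251, 314, 364, 378, 390, 420, 460, 462, 483, 486, 488, 572, 607, 651, 663, 777.
n = 19.
(a) r = 11.26; between ranks 11 (462) and 12 (483): 467.46.
(b) the nearest-rank method: rank 11 → 462.
|467.46 − 462| = 5.46.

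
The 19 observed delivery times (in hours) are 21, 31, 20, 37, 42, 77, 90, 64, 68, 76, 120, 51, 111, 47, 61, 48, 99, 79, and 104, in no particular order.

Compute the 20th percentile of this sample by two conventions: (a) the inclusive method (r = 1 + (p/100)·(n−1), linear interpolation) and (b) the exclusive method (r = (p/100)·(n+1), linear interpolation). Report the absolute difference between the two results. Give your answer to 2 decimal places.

Sorted: 20, 21, 31, 37, 42, 47, 48, 51, 61, 64, 68, 76, 77, 79, 90, 99, 104, 111, 120.
n = 19.
(a) r = 4.6; between ranks 4 (37) and 5 (42): 40.
(b) r = 4 → value at rank 4 = 37.
|40 − 37| = 3.

3.00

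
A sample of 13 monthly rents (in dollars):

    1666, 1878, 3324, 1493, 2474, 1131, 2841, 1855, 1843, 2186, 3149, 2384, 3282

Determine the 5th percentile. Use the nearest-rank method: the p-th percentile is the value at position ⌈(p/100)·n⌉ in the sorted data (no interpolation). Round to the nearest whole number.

Sorted: 1131, 1493, 1666, 1843, 1855, 1878, 2186, 2384, 2474, 2841, 3149, 3282, 3324.
n = 13.
Position = ⌈5/100 · 13⌉ = ⌈0.65⌉ = 1.
The value at rank 1 is 1131.

1131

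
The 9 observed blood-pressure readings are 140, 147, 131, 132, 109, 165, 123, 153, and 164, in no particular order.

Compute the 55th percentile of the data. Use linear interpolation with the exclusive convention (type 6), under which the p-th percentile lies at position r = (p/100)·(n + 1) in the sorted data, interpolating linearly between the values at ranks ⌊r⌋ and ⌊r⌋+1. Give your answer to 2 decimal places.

Sorted: 109, 123, 131, 132, 140, 147, 153, 164, 165.
n = 9.
r = (55/100)·(9 + 1) = 5.5.
Rank 5 is 140 and rank 6 is 147.
Interpolate: 140 + 0.5·(147 − 140) = 140 + 0.5·7 = 143.5.

143.50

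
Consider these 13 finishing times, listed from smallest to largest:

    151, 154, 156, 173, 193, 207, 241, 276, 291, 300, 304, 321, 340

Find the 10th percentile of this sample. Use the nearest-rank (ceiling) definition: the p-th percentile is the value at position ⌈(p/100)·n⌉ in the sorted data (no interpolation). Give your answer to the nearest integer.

n = 13.
Position = ⌈10/100 · 13⌉ = ⌈1.3⌉ = 2.
The value at rank 2 is 154.

154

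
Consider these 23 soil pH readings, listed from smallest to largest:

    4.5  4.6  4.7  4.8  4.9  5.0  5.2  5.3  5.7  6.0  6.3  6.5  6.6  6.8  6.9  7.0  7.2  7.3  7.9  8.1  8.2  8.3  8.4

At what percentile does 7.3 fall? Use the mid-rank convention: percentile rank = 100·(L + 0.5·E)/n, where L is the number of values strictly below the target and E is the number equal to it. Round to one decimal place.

Count below 7.3: L = 17; count equal: E = 1; n = 23.
Percentile rank = 100·(17 + 0.5·1)/23 = 100·17.5/23 = 76.09.

76.1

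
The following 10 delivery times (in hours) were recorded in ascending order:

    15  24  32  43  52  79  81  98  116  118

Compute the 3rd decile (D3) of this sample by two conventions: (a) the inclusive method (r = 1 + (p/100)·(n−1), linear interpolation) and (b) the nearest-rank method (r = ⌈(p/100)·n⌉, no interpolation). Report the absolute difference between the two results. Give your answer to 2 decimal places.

7.70

n = 10.
(a) r = 3.7; between ranks 3 (32) and 4 (43): 39.7.
(b) the nearest-rank method: rank 3 → 32.
|39.7 − 32| = 7.7.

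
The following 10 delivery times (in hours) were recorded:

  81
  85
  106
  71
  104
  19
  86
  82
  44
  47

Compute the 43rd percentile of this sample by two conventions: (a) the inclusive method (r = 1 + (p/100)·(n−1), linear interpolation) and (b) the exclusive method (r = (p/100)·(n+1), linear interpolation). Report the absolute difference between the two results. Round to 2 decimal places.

1.40

Sorted: 19, 44, 47, 71, 81, 82, 85, 86, 104, 106.
n = 10.
(a) r = 4.87; between ranks 4 (71) and 5 (81): 79.7.
(b) r = 4.73; between ranks 4 (71) and 5 (81): 78.3.
|79.7 − 78.3| = 1.4.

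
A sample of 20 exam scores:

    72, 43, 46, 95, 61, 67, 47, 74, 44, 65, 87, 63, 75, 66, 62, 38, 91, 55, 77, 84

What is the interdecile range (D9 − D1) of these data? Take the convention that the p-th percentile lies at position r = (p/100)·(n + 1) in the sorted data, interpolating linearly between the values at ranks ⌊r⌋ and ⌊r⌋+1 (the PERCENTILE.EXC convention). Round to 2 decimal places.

Sorted: 38, 43, 44, 46, 47, 55, 61, 62, 63, 65, 66, 67, 72, 74, 75, 77, 84, 87, 91, 95.
n = 20.
P10: r = 2.1; ranks 2–3 are 43, 44; interpolating gives 43.1.
P90: r = 18.9; ranks 18–19 are 87, 91; interpolating gives 90.6.
Difference: 90.6 − 43.1 = 47.5.

47.50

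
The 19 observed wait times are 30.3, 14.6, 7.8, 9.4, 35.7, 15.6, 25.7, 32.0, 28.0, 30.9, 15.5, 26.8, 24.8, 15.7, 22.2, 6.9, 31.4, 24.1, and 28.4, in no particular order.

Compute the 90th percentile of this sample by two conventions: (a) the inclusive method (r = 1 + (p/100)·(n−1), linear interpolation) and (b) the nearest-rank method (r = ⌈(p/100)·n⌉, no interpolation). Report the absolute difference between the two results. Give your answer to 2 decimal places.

Sorted: 6.9, 7.8, 9.4, 14.6, 15.5, 15.6, 15.7, 22.2, 24.1, 24.8, 25.7, 26.8, 28.0, 28.4, 30.3, 30.9, 31.4, 32.0, 35.7.
n = 19.
(a) r = 17.2; between ranks 17 (31.4) and 18 (32.0): 31.52.
(b) the nearest-rank method: rank 18 → 32.
|31.52 − 32| = 0.48.

0.48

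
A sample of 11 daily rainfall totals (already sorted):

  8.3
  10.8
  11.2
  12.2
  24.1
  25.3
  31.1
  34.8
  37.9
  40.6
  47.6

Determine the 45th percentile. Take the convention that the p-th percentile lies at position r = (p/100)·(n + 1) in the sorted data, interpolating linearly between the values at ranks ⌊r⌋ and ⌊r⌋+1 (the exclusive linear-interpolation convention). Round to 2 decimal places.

n = 11.
r = (45/100)·(11 + 1) = 5.4.
Rank 5 is 24.1 and rank 6 is 25.3.
Interpolate: 24.1 + 0.4·(25.3 − 24.1) = 24.1 + 0.4·1.2 = 24.58.

24.58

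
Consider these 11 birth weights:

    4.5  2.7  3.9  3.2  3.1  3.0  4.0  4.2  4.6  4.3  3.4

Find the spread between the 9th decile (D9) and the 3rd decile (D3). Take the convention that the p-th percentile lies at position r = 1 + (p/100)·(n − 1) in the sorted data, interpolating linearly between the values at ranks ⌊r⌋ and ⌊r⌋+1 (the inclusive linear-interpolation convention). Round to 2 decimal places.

Sorted: 2.7, 3.0, 3.1, 3.2, 3.4, 3.9, 4.0, 4.2, 4.3, 4.5, 4.6.
n = 11.
P30: r = 4 (integer) → 3.2.
P90: r = 10 (integer) → 4.5.
Difference: 4.5 − 3.2 = 1.3.

1.30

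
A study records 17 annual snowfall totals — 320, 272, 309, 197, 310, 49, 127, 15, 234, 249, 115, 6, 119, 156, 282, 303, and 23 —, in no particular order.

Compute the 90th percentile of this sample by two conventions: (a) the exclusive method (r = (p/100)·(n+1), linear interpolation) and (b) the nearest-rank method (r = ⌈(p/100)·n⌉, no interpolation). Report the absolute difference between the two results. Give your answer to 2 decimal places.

2.00

Sorted: 6, 15, 23, 49, 115, 119, 127, 156, 197, 234, 249, 272, 282, 303, 309, 310, 320.
n = 17.
(a) r = 16.2; between ranks 16 (310) and 17 (320): 312.
(b) the nearest-rank method: rank 16 → 310.
|312 − 310| = 2.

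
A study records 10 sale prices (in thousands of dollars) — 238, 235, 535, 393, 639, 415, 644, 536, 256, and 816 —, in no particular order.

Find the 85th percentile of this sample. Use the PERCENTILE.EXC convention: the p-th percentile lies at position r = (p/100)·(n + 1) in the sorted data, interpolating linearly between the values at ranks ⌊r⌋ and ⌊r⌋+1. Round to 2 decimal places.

704.20

Sorted: 235, 238, 256, 393, 415, 535, 536, 639, 644, 816.
n = 10.
r = (85/100)·(10 + 1) = 9.35.
Rank 9 is 644 and rank 10 is 816.
Interpolate: 644 + 0.35·(816 − 644) = 644 + 0.35·172 = 704.2.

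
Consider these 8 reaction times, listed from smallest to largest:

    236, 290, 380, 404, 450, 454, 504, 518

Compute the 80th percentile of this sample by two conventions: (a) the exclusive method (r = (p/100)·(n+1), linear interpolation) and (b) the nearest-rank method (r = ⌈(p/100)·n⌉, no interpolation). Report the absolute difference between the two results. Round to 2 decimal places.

n = 8.
(a) r = 7.2; between ranks 7 (504) and 8 (518): 506.8.
(b) the nearest-rank method: rank 7 → 504.
|506.8 − 504| = 2.8.

2.80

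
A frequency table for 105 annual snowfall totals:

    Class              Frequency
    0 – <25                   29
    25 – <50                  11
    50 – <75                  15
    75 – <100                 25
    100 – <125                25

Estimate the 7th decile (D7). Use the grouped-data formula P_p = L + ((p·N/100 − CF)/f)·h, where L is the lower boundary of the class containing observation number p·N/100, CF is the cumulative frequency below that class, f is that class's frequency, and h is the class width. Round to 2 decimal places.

93.50

N = 105; target position k = 70/100 · 105 = 73.5.
Cumulative frequencies: 29, 40, 55, 80, 105.
Observation 73.5 falls in the class 75 – <100.
L = 75, CF = 55, f = 25, h = 25.
P70 = 75 + ((73.5 − 55)/25)·25 = 75 + 18.5 = 93.5.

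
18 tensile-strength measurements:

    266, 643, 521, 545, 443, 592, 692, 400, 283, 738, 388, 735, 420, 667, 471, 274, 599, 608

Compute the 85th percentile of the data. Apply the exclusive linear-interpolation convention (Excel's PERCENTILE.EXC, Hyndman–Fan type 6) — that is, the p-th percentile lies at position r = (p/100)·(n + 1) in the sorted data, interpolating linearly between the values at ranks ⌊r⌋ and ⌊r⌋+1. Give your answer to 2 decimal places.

698.45

Sorted: 266, 274, 283, 388, 400, 420, 443, 471, 521, 545, 592, 599, 608, 643, 667, 692, 735, 738.
n = 18.
r = (85/100)·(18 + 1) = 16.15.
Rank 16 is 692 and rank 17 is 735.
Interpolate: 692 + 0.15·(735 − 692) = 692 + 0.15·43 = 698.45.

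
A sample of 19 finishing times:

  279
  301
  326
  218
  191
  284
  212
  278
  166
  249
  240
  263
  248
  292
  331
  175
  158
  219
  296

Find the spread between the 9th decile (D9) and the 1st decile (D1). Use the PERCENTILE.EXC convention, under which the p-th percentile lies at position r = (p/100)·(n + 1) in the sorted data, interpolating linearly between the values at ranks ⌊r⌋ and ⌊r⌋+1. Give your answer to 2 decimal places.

Sorted: 158, 166, 175, 191, 212, 218, 219, 240, 248, 249, 263, 278, 279, 284, 292, 296, 301, 326, 331.
n = 19.
P10: r = 2 (integer) → 166.
P90: r = 18 (integer) → 326.
Difference: 326 − 166 = 160.

160.00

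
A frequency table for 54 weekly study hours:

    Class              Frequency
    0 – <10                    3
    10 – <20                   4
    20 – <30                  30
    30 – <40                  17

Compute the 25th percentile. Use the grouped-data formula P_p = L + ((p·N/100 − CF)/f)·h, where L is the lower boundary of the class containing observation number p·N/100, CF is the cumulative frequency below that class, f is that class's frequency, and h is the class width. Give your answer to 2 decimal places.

N = 54; target position k = 25/100 · 54 = 13.5.
Cumulative frequencies: 3, 7, 37, 54.
Observation 13.5 falls in the class 20 – <30.
L = 20, CF = 7, f = 30, h = 10.
P25 = 20 + ((13.5 − 7)/30)·10 = 20 + 2.16667 = 22.1667.

22.17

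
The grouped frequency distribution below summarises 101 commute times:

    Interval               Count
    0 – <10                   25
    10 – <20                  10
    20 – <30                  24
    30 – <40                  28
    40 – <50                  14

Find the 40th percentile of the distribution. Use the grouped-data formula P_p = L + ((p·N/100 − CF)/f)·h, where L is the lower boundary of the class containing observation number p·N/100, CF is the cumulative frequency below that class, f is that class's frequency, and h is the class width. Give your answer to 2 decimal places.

22.25

N = 101; target position k = 40/100 · 101 = 40.4.
Cumulative frequencies: 25, 35, 59, 87, 101.
Observation 40.4 falls in the class 20 – <30.
L = 20, CF = 35, f = 24, h = 10.
P40 = 20 + ((40.4 − 35)/24)·10 = 20 + 2.25 = 22.25.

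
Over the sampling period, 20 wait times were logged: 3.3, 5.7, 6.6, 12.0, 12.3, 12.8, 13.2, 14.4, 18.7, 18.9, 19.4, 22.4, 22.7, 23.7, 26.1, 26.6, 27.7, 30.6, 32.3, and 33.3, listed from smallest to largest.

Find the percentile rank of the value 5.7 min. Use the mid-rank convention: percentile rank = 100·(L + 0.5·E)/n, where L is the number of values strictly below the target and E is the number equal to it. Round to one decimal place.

Count below 5.7: L = 1; count equal: E = 1; n = 20.
Percentile rank = 100·(1 + 0.5·1)/20 = 100·1.5/20 = 7.5.

7.5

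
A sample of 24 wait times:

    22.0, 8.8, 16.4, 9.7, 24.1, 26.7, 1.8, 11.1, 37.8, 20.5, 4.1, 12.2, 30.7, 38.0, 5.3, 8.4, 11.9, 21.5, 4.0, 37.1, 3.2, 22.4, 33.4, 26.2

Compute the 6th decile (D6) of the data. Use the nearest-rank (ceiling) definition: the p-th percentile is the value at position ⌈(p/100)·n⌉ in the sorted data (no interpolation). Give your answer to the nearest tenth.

Sorted: 1.8, 3.2, 4.0, 4.1, 5.3, 8.4, 8.8, 9.7, 11.1, 11.9, 12.2, 16.4, 20.5, 21.5, 22.0, 22.4, 24.1, 26.2, 26.7, 30.7, 33.4, 37.1, 37.8, 38.0.
n = 24.
Position = ⌈60/100 · 24⌉ = ⌈14.4⌉ = 15.
The value at rank 15 is 22.0.

22.0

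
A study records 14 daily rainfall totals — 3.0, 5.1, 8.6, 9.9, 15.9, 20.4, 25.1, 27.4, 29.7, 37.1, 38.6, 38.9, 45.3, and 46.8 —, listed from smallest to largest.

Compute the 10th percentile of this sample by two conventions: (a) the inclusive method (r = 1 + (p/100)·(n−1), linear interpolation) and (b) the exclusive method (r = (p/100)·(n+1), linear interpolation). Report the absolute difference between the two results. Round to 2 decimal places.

2.10

n = 14.
(a) r = 2.3; between ranks 2 (5.1) and 3 (8.6): 6.15.
(b) r = 1.5; between ranks 1 (3.0) and 2 (5.1): 4.05.
|6.15 − 4.05| = 2.1.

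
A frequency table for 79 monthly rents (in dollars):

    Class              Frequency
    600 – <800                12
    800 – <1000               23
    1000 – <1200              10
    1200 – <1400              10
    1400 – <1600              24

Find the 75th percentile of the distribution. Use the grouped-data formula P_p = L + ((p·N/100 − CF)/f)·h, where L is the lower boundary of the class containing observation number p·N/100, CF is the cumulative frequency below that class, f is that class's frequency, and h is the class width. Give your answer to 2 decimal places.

1435.42

N = 79; target position k = 75/100 · 79 = 59.25.
Cumulative frequencies: 12, 35, 45, 55, 79.
Observation 59.25 falls in the class 1400 – <1600.
L = 1400, CF = 55, f = 24, h = 200.
P75 = 1400 + ((59.25 − 55)/24)·200 = 1400 + 35.4167 = 1435.42.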